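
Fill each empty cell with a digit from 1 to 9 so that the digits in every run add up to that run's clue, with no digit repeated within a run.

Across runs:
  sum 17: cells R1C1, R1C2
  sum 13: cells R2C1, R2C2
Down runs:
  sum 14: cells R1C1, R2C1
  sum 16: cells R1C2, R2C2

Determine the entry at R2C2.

17 in 2 cells must be {8,9}; 16 in 2 cells must be {7,9}.
The 17 across and the 16 down share only 9, so R1C2 = 9.
R2C2 = 16 − 9 = 7 completes the 16 down.
R1C1 = 17 − 9 = 8 completes the 17 across.
R2C1 = 13 − 7 = 6 completes the 13 across.

7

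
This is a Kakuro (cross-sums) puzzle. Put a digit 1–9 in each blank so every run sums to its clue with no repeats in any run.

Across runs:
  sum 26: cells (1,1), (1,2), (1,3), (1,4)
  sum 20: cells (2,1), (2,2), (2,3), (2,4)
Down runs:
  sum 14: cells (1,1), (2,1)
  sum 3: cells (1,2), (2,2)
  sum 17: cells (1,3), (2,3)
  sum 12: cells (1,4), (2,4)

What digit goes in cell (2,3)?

3 in 2 cells must be {1,2}; 17 in 2 cells must be {8,9}.
Only 2 fits (1,2) under both its across sum 26 and down sum 3.
(2,2) = 3 − 2 = 1 completes the 3 down.
Nothing is forced directly, so branch on (1,1), whose candidates are 8 or 9. If (1,1) = 9: that forces (1,3) = 8, (1,4) = 7, (2,1) = 5, after which (2,3) would have to be in {6,8} for the 20 across but in {9} for the 17 down — contradiction. So (1,1) = 8.
(1,3) = 9: the only remaining digit allowed by both the 26 across and the 17 down.
(1,4) = 26 − 19 = 7 completes the 26 across.
(2,1) = 14 − 8 = 6 completes the 14 down.
(2,3) = 17 − 9 = 8 completes the 17 down.

8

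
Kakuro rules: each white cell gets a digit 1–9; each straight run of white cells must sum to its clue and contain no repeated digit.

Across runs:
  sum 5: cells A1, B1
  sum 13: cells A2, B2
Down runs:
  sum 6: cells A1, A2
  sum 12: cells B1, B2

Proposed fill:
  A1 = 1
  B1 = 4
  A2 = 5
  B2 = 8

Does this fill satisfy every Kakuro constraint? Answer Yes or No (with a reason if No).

Yes

Across: 1+4=5; 5+8=13. Down: 1+5=6; 4+8=12. No digit repeats within any run.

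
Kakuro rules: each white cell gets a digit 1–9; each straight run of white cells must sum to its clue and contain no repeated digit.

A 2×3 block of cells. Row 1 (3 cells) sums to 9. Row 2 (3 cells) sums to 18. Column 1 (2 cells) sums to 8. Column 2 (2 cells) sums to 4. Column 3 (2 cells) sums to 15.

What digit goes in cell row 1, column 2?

1

4 in 2 cells must be {1,3}.
The 9 across and the 15 down share only 6, so (1,3) = 6.
(2,3) = 15 − 6 = 9 completes the 15 down.
Given what's placed, (1,2) must be 1 to fit the 9 across and 4 down.
(2,2) = 4 − 1 = 3 completes the 4 down.
(1,1) = 9 − 7 = 2 completes the 9 across.
(2,1) = 18 − 12 = 6 completes the 18 across.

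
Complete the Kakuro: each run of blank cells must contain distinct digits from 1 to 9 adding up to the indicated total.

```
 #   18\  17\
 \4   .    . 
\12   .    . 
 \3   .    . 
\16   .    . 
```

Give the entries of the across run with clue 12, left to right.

4 in 2 cells must be {1,3}; 3 in 2 cells must be {1,2}; 16 in 2 cells must be {7,9}.
Nothing is forced directly, so branch on R3C1, whose candidates are 1 or 2. If R3C1 = 1: that forces R1C1 = 3, R1C2 = 1, R3C2 = 2, R4C1 = 9, after which R4C2 would have to be in {7} for the 16 across but in {5,6,8,9} for the 17 down — contradiction. So R3C1 = 2.
R3C2 = 3 − 2 = 1 completes the 3 across.
Given what's placed, R1C2 must be 3 to fit the 4 across and 17 down.
R1C1 = 4 − 3 = 1 completes the 4 across.
No cell is forced outright now. R4C1 can only be 7 or 9 (the digits allowed by both its 16 across and its 18 down). If R4C1 = 9: then R2C1 would have to be in {3,4,5,7,8,9} for the 12 across but in {6} for the 18 down — contradiction. So R4C1 = 7.
R2C1 = 18 − 10 = 8 completes the 18 down.
R2C2 = 12 − 8 = 4 completes the 12 across.

8 4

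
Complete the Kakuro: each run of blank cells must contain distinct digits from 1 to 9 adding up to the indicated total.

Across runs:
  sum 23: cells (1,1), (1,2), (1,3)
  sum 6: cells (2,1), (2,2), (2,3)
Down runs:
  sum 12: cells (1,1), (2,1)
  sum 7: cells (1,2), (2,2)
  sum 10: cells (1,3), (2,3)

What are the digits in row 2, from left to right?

23 in 3 cells must be {6,8,9}; 6 in 3 cells must be {1,2,3}.
The 23 across and the 7 down share only 6, so (1,2) = 6.
The 6 across and the 12 down share only 3, so (2,1) = 3.
(2,2) = 7 − 6 = 1 completes the 7 down.
(2,3) = 6 − 4 = 2 completes the 6 across.
(1,1) = 12 − 3 = 9 completes the 12 down.
(1,3) = 23 − 15 = 8 completes the 23 across.

3 1 2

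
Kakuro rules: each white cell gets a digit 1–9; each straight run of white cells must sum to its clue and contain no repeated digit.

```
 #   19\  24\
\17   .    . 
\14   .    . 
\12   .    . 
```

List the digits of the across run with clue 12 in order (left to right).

5 7

17 in 2 cells must be {8,9}; 24 in 3 cells must be {7,8,9}.
Nothing is forced directly, so branch on R1C1, whose candidates are 8 or 9. If R1C1 = 9: that forces R1C2 = 8, R2C2 = 9, R3C2 = 7, after which R2C1 would have to be in {5} for the 14 across but in {2,3,4,6,7,8} for the 19 down — contradiction. So R1C1 = 8.
R1C2 = 17 − 8 = 9 completes the 17 across.
Given what's placed, R2C2 must be 8 to fit the 14 across and 24 down.
R3C2 = 24 − 17 = 7 completes the 24 down.
R2C1 = 14 − 8 = 6 completes the 14 across.
R3C1 = 12 − 7 = 5 completes the 12 across.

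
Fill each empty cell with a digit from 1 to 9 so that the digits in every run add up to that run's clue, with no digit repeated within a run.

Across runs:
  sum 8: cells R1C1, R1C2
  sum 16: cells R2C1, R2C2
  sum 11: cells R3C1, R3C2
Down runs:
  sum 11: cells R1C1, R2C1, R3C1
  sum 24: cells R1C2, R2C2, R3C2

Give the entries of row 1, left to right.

1 7

16 in 2 cells must be {7,9}; 24 in 3 cells must be {7,8,9}.
The 8 across and the 24 down share only 7, so R1C2 = 7.
The 16 across and the 11 down share only 7, so R2C1 = 7.
R2C2 = 16 − 7 = 9 completes the 16 across.
R3C1 = 3: the only remaining digit allowed by both the 11 across and the 11 down.
R3C2 = 11 − 3 = 8 completes the 11 across.
R1C1 = 8 − 7 = 1 completes the 8 across.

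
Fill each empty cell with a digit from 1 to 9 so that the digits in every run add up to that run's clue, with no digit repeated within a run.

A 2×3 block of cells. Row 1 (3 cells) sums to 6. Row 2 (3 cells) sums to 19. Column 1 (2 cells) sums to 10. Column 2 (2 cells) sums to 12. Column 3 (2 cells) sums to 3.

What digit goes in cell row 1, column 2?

3

6 in 3 cells must be {1,2,3}; 3 in 2 cells must be {1,2}.
The 6 across and the 12 down share only 3, so (1,2) = 3.
(2,2) = 12 − 3 = 9 completes the 12 down.
Given what's placed, (2,3) must be 2 to fit the 19 across and 3 down.
(1,3) = 3 − 2 = 1 completes the 3 down.
(2,1) = 19 − 11 = 8 completes the 19 across.
(1,1) = 6 − 4 = 2 completes the 6 across.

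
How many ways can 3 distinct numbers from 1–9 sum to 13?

3 distinct digits from 1–9 sum between 6 and 24.

7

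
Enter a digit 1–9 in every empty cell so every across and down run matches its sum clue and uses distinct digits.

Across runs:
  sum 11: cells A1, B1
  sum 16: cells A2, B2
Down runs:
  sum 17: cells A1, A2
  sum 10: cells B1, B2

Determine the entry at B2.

16 in 2 cells must be {7,9}; 17 in 2 cells must be {8,9}.
The 16 across and the 17 down share only 9, so A2 = 9.
B2 = 16 − 9 = 7 completes the 16 across.
A1 = 17 − 9 = 8 completes the 17 down.
B1 = 11 − 8 = 3 completes the 11 across.

7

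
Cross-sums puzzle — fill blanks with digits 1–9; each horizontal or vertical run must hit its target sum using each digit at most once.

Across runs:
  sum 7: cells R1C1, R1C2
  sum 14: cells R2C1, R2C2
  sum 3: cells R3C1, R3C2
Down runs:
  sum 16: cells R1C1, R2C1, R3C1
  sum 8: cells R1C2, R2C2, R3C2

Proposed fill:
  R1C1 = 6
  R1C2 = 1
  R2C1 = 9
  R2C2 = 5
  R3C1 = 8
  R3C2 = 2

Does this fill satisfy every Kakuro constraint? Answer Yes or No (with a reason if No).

No — the across run R3C1–R3C2 sums to 10, not 3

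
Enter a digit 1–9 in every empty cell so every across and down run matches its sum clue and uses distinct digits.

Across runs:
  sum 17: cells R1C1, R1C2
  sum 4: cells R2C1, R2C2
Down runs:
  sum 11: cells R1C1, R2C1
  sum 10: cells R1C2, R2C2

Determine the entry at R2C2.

1

17 in 2 cells must be {8,9}; 4 in 2 cells must be {1,3}.
The 4 across and the 11 down share only 3, so R2C1 = 3.
R2C2 = 4 − 3 = 1 completes the 4 across.
R1C1 = 11 − 3 = 8 completes the 11 down.
R1C2 = 17 − 8 = 9 completes the 17 across.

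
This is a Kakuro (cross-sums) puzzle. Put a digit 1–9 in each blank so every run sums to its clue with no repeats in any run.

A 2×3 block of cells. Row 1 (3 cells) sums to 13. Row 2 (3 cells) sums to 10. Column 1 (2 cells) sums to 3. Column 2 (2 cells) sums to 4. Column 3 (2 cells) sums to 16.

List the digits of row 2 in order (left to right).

3 in 2 cells must be {1,2}; 4 in 2 cells must be {1,3}; 16 in 2 cells must be {7,9}.
The 10 across and the 16 down share only 7, so (2,3) = 7.
(1,3) = 16 − 7 = 9 completes the 16 down.
Given what's placed, (2,2) must be 1 to fit the 10 across and 4 down.
(1,1) = 1: the only remaining digit allowed by both the 13 across and the 3 down.
(1,2) = 13 − 10 = 3 completes the 13 across.
(2,1) = 10 − 8 = 2 completes the 10 across.

2 1 7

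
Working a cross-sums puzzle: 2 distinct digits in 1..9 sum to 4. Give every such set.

2 distinct digits from 1–9 sum between 3 and 17.
Only one set works: {1,3}.

{1,3}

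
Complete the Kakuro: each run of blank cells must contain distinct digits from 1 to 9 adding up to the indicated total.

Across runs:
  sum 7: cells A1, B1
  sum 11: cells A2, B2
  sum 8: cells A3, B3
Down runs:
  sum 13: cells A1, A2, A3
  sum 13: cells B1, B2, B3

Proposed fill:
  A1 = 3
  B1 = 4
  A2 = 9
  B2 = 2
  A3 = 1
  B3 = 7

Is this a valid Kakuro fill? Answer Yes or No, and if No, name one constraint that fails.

Yes

Across: 3+4=7; 9+2=11; 1+7=8. Down: 3+9+1=13; 4+2+7=13. No digit repeats within any run.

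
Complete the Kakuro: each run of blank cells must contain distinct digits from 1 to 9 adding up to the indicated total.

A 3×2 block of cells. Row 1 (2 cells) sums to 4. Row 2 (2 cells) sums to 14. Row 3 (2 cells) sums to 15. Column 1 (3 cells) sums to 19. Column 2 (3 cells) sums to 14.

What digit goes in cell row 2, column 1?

9

4 in 2 cells must be {1,3}.
The 4 across and the 19 down share only 3, so (1,1) = 3.
(1,2) = 4 − 3 = 1 completes the 4 across.
Given what's placed, (2,1) must be 9 to fit the 14 across and 19 down.
(2,2) = 14 − 9 = 5 completes the 14 across.
(3,1) = 19 − 12 = 7 completes the 19 down.
(3,2) = 15 − 7 = 8 completes the 15 across.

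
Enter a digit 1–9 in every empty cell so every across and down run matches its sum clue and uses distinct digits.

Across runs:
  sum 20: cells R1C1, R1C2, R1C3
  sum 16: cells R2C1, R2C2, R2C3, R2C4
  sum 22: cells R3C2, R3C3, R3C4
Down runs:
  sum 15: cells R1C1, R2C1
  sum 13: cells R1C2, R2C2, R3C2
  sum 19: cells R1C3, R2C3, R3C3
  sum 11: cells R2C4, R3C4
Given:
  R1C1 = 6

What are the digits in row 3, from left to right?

7 6 9

R2C1 = 15 − 6 = 9 completes the 15 down.
No cell is forced outright now. R1C2 can only be 5 or 9 (the digits allowed by both its 20 across and its 13 down). If R1C2 = 9: that forces R1C3 = 5, R2C2 = 1, after which R2C3 would have to be in {2,4} for the 16 across but in {6,8} for the 19 down — contradiction. So R1C2 = 5.
R1C3 = 20 − 11 = 9 completes the 20 across.
Nothing is forced directly, so branch on R2C2, whose candidates are 1 or 2. If R2C2 = 2: that forces R2C3 = 4, after which R2C4 would have to be in {1} for the 16 across but in {2,3,4,5,6,7,8,9} for the 11 down — contradiction. So R2C2 = 1.
R3C2 = 13 − 6 = 7 completes the 13 down.
Given what's placed, R3C3 must be 6 to fit the 22 across and 19 down.
R3C4 = 22 − 13 = 9 completes the 22 across.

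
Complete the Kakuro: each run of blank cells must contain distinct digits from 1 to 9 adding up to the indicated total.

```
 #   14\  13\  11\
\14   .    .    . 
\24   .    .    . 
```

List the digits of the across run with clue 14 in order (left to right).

24 in 3 cells must be {7,8,9}.
Nothing is forced directly, so branch on R2C2, whose candidates are 7 or 8 or 9. If R2C2 = 8: that forces R1C2 = 5, R2C1 = 9, R2C3 = 7, after which R1C1 would have to be in {1,2,3,6,7,8} for the 14 across but in {5} for the 14 down — contradiction. If R2C2 = 9: that forces R1C2 = 4, R2C1 = 8, R2C3 = 7, after which R1C1 would have to be in {1,2,3,7,8,9} for the 14 across but in {6} for the 14 down — contradiction. So R2C2 = 7.
R1C2 = 13 − 7 = 6 completes the 13 down.
Given what's placed, R1C1 must be 5 to fit the 14 across and 14 down.
R1C3 = 14 − 11 = 3 completes the 14 across.
R2C1 = 14 − 5 = 9 completes the 14 down.
R2C3 = 24 − 16 = 8 completes the 24 across.

5 6 3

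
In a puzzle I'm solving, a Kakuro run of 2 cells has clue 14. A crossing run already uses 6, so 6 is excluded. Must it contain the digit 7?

No

The only way to make 14 from 2 distinct digits under that restriction is {5,9}, which does not contain 7.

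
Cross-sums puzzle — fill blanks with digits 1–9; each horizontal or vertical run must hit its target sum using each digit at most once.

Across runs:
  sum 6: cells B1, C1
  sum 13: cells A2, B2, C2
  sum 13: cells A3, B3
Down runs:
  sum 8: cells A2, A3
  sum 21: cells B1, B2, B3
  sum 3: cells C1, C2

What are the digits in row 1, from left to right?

4 2

3 in 2 cells must be {1,2}.
Nothing is forced directly, so branch on B1, whose candidates are 4 or 5. If B1 = 5: that forces C1 = 1, C2 = 2, B2 = 7, B3 = 9, after which A2 would have to be in {4} for the 13 across but in {1,2,3,5,6,7} for the 8 down — contradiction. So B1 = 4.
C1 = 6 − 4 = 2 completes the 6 across.
C2 = 3 − 2 = 1 completes the 3 down.
No cell is forced outright now. B2 can only be 8 or 9 (the digits allowed by both its 13 across and its 21 down). If B2 = 8: then A2 would have to be in {4} for the 13 across but in {1,2,3,5,6,7} for the 8 down — contradiction. So B2 = 9.
A2 = 13 − 10 = 3 completes the 13 across.
A3 = 8 − 3 = 5 completes the 8 down.
B3 = 13 − 5 = 8 completes the 13 across.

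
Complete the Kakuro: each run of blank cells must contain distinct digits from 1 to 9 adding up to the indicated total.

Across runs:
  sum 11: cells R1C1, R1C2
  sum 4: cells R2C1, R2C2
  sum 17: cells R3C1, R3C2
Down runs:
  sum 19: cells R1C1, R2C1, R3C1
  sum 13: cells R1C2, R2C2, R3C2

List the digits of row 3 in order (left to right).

4 in 2 cells must be {1,3}; 17 in 2 cells must be {8,9}.
The 4 across and the 19 down share only 3, so R2C1 = 3.
R2C2 = 4 − 3 = 1 completes the 4 across.
Given what's placed, R3C1 must be 9 to fit the 17 across and 19 down.
R3C2 = 17 − 9 = 8 completes the 17 across.
R1C1 = 19 − 12 = 7 completes the 19 down.
R1C2 = 11 − 7 = 4 completes the 11 across.

9, 8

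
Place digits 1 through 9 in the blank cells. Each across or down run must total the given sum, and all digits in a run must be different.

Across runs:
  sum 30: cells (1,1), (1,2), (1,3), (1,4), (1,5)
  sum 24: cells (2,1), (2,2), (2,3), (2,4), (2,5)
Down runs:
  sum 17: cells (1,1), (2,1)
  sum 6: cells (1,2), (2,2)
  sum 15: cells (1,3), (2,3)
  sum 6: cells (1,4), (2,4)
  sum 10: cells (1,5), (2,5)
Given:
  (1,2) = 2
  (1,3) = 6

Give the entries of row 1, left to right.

17 in 2 cells must be {8,9}.
(1,4) = 5: the only remaining digit allowed by both the 30 across and the 6 down.
(2,2) = 6 − 2 = 4 completes the 6 down.
(2,3) = 15 − 6 = 9 completes the 15 down.
(2,4) = 6 − 5 = 1 completes the 6 down.
(2,1) = 8: the only remaining digit allowed by both the 24 across and the 17 down.
(2,5) = 24 − 22 = 2 completes the 24 across.
(1,1) = 17 − 8 = 9 completes the 17 down.
(1,5) = 30 − 22 = 8 completes the 30 across.

9, 2, 6, 5, 8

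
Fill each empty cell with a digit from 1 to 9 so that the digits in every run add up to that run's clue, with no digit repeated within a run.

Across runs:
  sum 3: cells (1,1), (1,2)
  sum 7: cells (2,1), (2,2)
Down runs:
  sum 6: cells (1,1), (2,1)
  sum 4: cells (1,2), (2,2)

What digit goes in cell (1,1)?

3 in 2 cells must be {1,2}; 4 in 2 cells must be {1,3}.
The 3 across and the 4 down share only 1, so (1,2) = 1.
(2,2) = 4 − 1 = 3 completes the 4 down.
(1,1) = 3 − 1 = 2 completes the 3 across.
(2,1) = 7 − 3 = 4 completes the 7 across.

2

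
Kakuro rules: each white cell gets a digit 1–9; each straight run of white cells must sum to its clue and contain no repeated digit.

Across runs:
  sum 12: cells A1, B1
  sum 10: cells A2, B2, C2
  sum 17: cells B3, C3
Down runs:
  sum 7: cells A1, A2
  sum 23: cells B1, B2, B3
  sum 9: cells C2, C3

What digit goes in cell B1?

8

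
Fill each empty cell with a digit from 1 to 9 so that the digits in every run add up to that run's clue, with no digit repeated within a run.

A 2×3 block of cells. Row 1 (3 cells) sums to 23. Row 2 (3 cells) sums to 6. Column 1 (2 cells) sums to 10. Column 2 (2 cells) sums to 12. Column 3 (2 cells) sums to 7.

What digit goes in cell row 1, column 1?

8

23 in 3 cells must be {6,8,9}; 6 in 3 cells must be {1,2,3}.
The 23 across and the 7 down share only 6, so (1,3) = 6.
The 6 across and the 12 down share only 3, so (2,2) = 3.
(2,3) = 7 − 6 = 1 completes the 7 down.
(1,2) = 12 − 3 = 9 completes the 12 down.
(2,1) = 6 − 4 = 2 completes the 6 across.
(1,1) = 23 − 15 = 8 completes the 23 across.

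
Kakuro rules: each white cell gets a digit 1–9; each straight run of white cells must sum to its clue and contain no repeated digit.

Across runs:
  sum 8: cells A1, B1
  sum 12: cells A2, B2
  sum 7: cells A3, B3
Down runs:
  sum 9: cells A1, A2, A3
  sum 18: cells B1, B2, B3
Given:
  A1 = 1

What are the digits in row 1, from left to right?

B1 = 8 − 1 = 7 completes the 8 across.
Nothing is forced directly, so branch on A2, whose candidates are 3 or 5. If A2 = 5: then B2 would have to be in {7} for the 12 across but in {2,3,5,6,8,9} for the 18 down — contradiction. So A2 = 3.
B2 = 12 − 3 = 9 completes the 12 across.
A3 = 9 − 4 = 5 completes the 9 down.
B3 = 7 − 5 = 2 completes the 7 across.

1 7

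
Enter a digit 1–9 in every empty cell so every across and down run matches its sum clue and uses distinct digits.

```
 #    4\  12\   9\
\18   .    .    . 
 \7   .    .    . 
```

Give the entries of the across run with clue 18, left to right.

7 in 3 cells must be {1,2,4}; 4 in 2 cells must be {1,3}.
The 7 across and the 4 down share only 1, so R2C1 = 1.
Given what's placed, R2C2 must be 4 to fit the 7 across and 12 down.
R2C3 = 7 − 5 = 2 completes the 7 across.
R1C1 = 4 − 1 = 3 completes the 4 down.
R1C2 = 12 − 4 = 8 completes the 12 down.
R1C3 = 18 − 11 = 7 completes the 18 across.

3 8 7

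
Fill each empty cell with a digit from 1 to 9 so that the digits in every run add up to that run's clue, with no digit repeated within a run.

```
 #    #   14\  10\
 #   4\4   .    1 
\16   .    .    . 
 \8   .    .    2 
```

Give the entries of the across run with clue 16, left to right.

4 in 2 cells must be {1,3}.
R1C2 = 4 − 1 = 3 completes the 4 across.
R2C3 = 10 − 3 = 7 completes the 10 down.
R3C1 = 1: the only remaining digit allowed by both the 8 across and the 4 down.
R3C2 = 8 − 3 = 5 completes the 8 across.
R2C1 = 4 − 1 = 3 completes the 4 down.
R2C2 = 16 − 10 = 6 completes the 16 across.

3 6 7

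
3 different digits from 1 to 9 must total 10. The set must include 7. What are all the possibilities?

{1,2,7}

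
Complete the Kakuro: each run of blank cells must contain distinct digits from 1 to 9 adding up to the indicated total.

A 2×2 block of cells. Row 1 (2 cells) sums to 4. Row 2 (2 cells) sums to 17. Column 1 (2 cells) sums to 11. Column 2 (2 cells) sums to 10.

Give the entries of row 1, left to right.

4 in 2 cells must be {1,3}; 17 in 2 cells must be {8,9}.
The 4 across and the 11 down share only 3, so (1,1) = 3.
(1,2) = 4 − 3 = 1 completes the 4 across.
(2,1) = 11 − 3 = 8 completes the 11 down.
(2,2) = 17 − 8 = 9 completes the 17 across.

3 1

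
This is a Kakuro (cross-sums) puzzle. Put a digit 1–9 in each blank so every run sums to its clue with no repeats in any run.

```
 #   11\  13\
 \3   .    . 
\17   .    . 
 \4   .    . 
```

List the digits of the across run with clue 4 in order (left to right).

1, 3

3 in 2 cells must be {1,2}; 17 in 2 cells must be {8,9}; 4 in 2 cells must be {1,3}.
The 17 across and the 11 down share only 8, so R2C1 = 8.
R2C2 = 17 − 8 = 9 completes the 17 across.
Given what's placed, R3C1 must be 1 to fit the 4 across and 11 down.
R3C2 = 4 − 1 = 3 completes the 4 across.
R1C1 = 11 − 9 = 2 completes the 11 down.
R1C2 = 3 − 2 = 1 completes the 3 across.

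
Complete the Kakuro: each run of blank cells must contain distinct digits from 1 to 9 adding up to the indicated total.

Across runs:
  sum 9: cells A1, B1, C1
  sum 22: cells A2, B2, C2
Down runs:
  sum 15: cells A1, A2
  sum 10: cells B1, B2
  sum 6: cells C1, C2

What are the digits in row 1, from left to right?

6, 2, 1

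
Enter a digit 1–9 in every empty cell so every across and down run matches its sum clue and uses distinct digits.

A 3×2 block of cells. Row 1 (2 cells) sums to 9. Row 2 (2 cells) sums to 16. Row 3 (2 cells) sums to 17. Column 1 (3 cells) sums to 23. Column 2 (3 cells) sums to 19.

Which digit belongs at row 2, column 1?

9

16 in 2 cells must be {7,9}; 17 in 2 cells must be {8,9}; 23 in 3 cells must be {6,8,9}.
The 16 across and the 23 down share only 9, so (2,1) = 9.
(2,2) = 16 − 9 = 7 completes the 16 across.
Given what's placed, (3,1) must be 8 to fit the 17 across and 23 down.
(3,2) = 17 − 8 = 9 completes the 17 across.
(1,1) = 23 − 17 = 6 completes the 23 down.
(1,2) = 9 − 6 = 3 completes the 9 across.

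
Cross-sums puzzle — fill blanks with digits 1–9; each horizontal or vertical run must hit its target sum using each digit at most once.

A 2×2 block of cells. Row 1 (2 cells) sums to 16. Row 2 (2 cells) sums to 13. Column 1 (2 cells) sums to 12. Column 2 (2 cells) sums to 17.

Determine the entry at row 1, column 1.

16 in 2 cells must be {7,9}; 17 in 2 cells must be {8,9}.
The 16 across and the 17 down share only 9, so (1,2) = 9.
(2,2) = 17 − 9 = 8 completes the 17 down.
(1,1) = 16 − 9 = 7 completes the 16 across.
(2,1) = 13 − 8 = 5 completes the 13 across.

7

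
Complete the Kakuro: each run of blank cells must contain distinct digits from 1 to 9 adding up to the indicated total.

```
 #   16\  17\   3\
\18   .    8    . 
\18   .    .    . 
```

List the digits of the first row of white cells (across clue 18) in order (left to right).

9 8 1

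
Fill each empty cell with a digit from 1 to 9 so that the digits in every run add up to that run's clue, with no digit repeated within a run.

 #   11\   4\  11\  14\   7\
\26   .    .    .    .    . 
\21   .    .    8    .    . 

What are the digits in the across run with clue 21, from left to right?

4 3 8 5 1

4 in 2 cells must be {1,3}.
R1C3 = 11 − 8 = 3 completes the 11 down.
Given what's placed, R1C2 must be 1 to fit the 26 across and 4 down.
R2C2 = 4 − 1 = 3 completes the 4 down.
Given what's placed, R2C4 must be 5 to fit the 21 across and 14 down.
R1C4 = 14 − 5 = 9 completes the 14 down.
R2C1 = 4: the only remaining digit allowed by both the 21 across and the 11 down.
R2C5 = 21 − 20 = 1 completes the 21 across.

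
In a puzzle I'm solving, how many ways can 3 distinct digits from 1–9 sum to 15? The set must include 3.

3 distinct digits from 1–9 sum between 6 and 24.
Keeping only sets containing 3.
Enumerating: {3,4,8}, {3,5,7}.

2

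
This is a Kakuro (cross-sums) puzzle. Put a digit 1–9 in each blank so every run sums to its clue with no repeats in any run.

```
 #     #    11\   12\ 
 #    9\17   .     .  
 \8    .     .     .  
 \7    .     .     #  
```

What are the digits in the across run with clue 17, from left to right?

8, 9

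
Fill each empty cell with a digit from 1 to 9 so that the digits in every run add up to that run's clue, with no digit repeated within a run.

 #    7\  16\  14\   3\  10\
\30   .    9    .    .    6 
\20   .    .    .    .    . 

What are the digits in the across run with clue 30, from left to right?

5 9 8 2 6

16 in 2 cells must be {7,9}; 3 in 2 cells must be {1,2}.
Given what's placed, R1C4 must be 2 to fit the 30 across and 3 down.
R2C2 = 16 − 9 = 7 completes the 16 down.
R2C4 = 3 − 2 = 1 completes the 3 down.
R2C5 = 10 − 6 = 4 completes the 10 down.
Given what's placed, R1C1 must be 5 to fit the 30 across and 7 down.
R1C3 = 30 − 22 = 8 completes the 30 across.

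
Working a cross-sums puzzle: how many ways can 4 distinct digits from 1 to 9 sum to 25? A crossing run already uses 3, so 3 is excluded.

4

4 distinct digits from 1–9 sum between 10 and 30.
Dropping sets that contain 3.
Enumerating: {1,7,8,9}, {2,6,8,9}, {4,5,7,9}, {4,6,7,8}.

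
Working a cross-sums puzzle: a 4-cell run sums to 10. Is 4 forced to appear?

Yes

The only way to make 10 from 4 distinct digits is {1,2,3,4}, which contains 4.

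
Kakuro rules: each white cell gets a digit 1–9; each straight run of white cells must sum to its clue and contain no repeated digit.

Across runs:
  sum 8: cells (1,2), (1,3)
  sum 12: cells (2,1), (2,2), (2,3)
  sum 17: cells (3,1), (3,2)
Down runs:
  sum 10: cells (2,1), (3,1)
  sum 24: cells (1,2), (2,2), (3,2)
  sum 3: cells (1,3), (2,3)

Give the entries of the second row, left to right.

17 in 2 cells must be {8,9}; 24 in 3 cells must be {7,8,9}; 3 in 2 cells must be {1,2}.
The 8 across and the 24 down share only 7, so (1,2) = 7.
(1,3) = 8 − 7 = 1 completes the 8 across.
(2,3) = 3 − 1 = 2 completes the 3 down.
(2,2) = 9: the only remaining digit allowed by both the 12 across and the 24 down.
(3,2) = 24 − 16 = 8 completes the 24 down.
(2,1) = 12 − 11 = 1 completes the 12 across.
(3,1) = 17 − 8 = 9 completes the 17 across.

1 9 2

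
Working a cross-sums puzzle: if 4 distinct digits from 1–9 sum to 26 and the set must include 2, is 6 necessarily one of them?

No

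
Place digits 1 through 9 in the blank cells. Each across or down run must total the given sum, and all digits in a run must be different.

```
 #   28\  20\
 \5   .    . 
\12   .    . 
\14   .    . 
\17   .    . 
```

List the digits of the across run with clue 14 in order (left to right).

17 in 2 cells must be {8,9}.
Only 4 fits R1C1 under both its across sum 5 and down sum 28.
R1C2 = 5 − 4 = 1 completes the 5 across.
Nothing is forced directly, so branch on R3C1, whose candidates are 8 or 9. If R3C1 = 9: that forces R3C2 = 5, R4C1 = 8, after which R4C2 would have to be in {9} for the 17 across but in {6,8} for the 20 down — contradiction. So R3C1 = 8.
R3C2 = 14 − 8 = 6 completes the 14 across.

8 6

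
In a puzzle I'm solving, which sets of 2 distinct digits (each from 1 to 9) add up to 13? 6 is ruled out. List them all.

2 distinct digits from 1–9 sum between 3 and 17.
Dropping sets that contain 6.

{4,9}; {5,8}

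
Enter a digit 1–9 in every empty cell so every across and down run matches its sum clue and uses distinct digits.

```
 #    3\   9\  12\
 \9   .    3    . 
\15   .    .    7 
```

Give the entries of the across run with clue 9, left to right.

1 3 5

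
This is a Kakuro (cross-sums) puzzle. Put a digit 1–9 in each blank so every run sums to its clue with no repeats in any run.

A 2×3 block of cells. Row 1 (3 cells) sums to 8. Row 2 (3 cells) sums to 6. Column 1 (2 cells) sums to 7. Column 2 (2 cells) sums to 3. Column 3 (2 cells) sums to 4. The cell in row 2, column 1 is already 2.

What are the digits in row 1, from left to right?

5, 2, 1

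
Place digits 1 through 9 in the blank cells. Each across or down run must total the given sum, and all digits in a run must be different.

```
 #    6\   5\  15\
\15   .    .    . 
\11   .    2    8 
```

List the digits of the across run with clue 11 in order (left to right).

1 2 8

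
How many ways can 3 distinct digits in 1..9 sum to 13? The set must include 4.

3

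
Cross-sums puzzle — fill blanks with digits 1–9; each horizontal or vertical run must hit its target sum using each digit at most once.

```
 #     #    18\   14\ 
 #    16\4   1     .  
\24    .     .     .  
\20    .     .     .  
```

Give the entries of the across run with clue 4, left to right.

1 3

4 in 2 cells must be {1,3}; 24 in 3 cells must be {7,8,9}; 16 in 2 cells must be {7,9}.
R1C3 = 4 − 1 = 3 completes the 4 across.
Nothing is forced directly, so branch on R2C2, whose candidates are 8 or 9. If R2C2 = 9: that forces R2C1 = 7, after which R2C3 would have to be in {8} for the 24 across but in {2,4,5,6,7,9} for the 14 down — contradiction. So R2C2 = 8.
R3C2 = 18 − 9 = 9 completes the 18 down.
R3C1 = 7: the only remaining digit allowed by both the 20 across and the 16 down.
R3C3 = 20 − 16 = 4 completes the 20 across.
R2C1 = 16 − 7 = 9 completes the 16 down.
R2C3 = 24 − 17 = 7 completes the 24 across.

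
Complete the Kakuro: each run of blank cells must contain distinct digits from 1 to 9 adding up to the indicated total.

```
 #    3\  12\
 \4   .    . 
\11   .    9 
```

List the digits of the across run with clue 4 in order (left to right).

4 in 2 cells must be {1,3}; 3 in 2 cells must be {1,2}.
R1C1 = 1: only digit in both the 4-across and 3-down candidate sets.
R1C2 = 4 − 1 = 3 completes the 4 across.
R2C1 = 11 − 9 = 2 completes the 11 across.

1 3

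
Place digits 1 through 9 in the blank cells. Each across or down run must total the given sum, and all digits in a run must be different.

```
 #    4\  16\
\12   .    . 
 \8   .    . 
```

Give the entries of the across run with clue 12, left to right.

4 in 2 cells must be {1,3}; 16 in 2 cells must be {7,9}.
The 12 across and the 4 down share only 3, so R1C1 = 3.
R1C2 = 12 − 3 = 9 completes the 12 across.
R2C1 = 4 − 3 = 1 completes the 4 down.
R2C2 = 8 − 1 = 7 completes the 8 across.

3, 9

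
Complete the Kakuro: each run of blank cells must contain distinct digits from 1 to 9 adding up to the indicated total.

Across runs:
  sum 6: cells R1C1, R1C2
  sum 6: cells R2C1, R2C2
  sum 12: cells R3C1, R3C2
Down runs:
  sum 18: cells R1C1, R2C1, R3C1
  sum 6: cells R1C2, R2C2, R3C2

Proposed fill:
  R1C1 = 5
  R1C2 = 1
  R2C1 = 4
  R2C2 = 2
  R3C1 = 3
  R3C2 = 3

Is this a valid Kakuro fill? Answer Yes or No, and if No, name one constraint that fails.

No — the down run R1C1–R3C1 sums to 12, not 18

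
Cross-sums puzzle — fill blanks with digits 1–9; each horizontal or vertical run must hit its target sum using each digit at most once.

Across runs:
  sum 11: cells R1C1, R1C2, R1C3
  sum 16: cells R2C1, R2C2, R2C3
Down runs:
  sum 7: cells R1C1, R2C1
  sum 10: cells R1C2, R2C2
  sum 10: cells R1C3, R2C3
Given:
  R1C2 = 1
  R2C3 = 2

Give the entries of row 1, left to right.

R1C3 = 10 − 2 = 8 completes the 10 down.
R2C2 = 10 − 1 = 9 completes the 10 down.
R1C1 = 11 − 9 = 2 completes the 11 across.
R2C1 = 16 − 11 = 5 completes the 16 across.

2, 1, 8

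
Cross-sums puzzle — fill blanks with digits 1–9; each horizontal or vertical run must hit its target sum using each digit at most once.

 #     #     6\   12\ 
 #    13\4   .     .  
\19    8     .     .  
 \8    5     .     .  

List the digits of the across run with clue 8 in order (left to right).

4 in 2 cells must be {1,3}; 6 in 3 cells must be {1,2,3}.
Given what's placed, R2C2 must be 2 to fit the 19 across and 6 down.
R2C3 = 19 − 10 = 9 completes the 19 across.
R3C2 = 1: the only remaining digit allowed by both the 8 across and the 6 down.
R3C3 = 8 − 6 = 2 completes the 8 across.
R1C2 = 6 − 3 = 3 completes the 6 down.
R1C3 = 4 − 3 = 1 completes the 4 across.

5 1 2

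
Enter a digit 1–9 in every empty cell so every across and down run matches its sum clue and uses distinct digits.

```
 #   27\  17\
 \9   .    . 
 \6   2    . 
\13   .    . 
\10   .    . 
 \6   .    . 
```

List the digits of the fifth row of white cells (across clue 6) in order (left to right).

R2C2 = 6 − 2 = 4 completes the 6 across.
R3C2 = 7: the only remaining digit allowed by both the 13 across and the 17 down.
R3C1 = 13 − 7 = 6 completes the 13 across.
Given what's placed, R5C1 must be 4 to fit the 6 across and 27 down.
R5C2 = 6 − 4 = 2 completes the 6 across.

4, 2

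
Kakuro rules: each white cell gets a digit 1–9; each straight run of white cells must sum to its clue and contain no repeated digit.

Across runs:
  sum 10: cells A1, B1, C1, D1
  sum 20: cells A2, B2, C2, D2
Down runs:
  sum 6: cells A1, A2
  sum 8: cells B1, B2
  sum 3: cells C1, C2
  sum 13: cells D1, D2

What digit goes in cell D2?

9

10 in 4 cells must be {1,2,3,4}; 3 in 2 cells must be {1,2}.
Only 4 fits D1 under both its across sum 10 and down sum 13.
D2 = 13 − 4 = 9 completes the 13 down.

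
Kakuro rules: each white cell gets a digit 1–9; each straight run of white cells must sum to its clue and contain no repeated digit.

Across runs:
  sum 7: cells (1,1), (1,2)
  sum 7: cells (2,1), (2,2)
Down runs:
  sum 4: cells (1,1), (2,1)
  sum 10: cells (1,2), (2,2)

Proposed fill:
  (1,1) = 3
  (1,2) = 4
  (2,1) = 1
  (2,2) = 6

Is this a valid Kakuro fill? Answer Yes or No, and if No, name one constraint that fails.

Across: 3+4=7; 1+6=7. Down: 3+1=4; 4+6=10. No digit repeats within any run.

Yes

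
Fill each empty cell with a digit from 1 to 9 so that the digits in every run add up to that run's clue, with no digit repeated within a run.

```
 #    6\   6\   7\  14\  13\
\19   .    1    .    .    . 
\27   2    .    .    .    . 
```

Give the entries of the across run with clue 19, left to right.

R1C1 = 6 − 2 = 4 completes the 6 down.
R2C2 = 6 − 1 = 5 completes the 6 down.
No cell is forced outright now. R2C3 can only be 3 or 4 (the digits allowed by both its 27 across and its 7 down). If R2C3 = 3: then R1C3 would have to be in {2,3,5,6,7,9} for the 19 across but in {4} for the 7 down — contradiction. So R2C3 = 4.
R1C3 = 7 − 4 = 3 completes the 7 down.
Given what's placed, R2C4 must be 9 to fit the 27 across and 14 down.
R2C5 = 27 − 20 = 7 completes the 27 across.
R1C4 = 14 − 9 = 5 completes the 14 down.
R1C5 = 19 − 13 = 6 completes the 19 across.

4 1 3 5 6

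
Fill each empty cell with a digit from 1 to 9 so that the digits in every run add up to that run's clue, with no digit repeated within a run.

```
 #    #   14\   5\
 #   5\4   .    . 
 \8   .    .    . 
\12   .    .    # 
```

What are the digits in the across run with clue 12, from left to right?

4 in 2 cells must be {1,3}.
Nothing is forced directly, so branch on R1C2, whose candidates are 1 or 3. If R1C2 = 3: that forces R1C3 = 1, R2C3 = 4, after which R2C2 would have to be in {1,3} for the 8 across but in {2,4,5,6,7,9} for the 14 down — contradiction. So R1C2 = 1.
R1C3 = 4 − 1 = 3 completes the 4 across.
R2C3 = 5 − 3 = 2 completes the 5 down.
R2C1 = 1: the only remaining digit allowed by both the 8 across and the 5 down.
R2C2 = 8 − 3 = 5 completes the 8 across.
R3C1 = 5 − 1 = 4 completes the 5 down.
R3C2 = 12 − 4 = 8 completes the 12 across.

4 8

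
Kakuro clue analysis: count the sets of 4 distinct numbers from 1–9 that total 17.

9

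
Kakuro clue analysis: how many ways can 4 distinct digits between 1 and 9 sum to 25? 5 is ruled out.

4

4 distinct digits from 1–9 sum between 10 and 30.
Dropping sets that contain 5.
Enumerating: {1,7,8,9}, {2,6,8,9}, {3,6,7,9}, {4,6,7,8}.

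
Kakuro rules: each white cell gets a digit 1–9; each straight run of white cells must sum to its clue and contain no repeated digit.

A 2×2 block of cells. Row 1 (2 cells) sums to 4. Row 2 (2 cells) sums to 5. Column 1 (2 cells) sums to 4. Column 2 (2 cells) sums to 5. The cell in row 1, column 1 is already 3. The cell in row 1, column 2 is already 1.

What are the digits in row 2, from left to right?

4 in 2 cells must be {1,3}.
(2,1) = 4 − 3 = 1 completes the 4 down.
(2,2) = 5 − 1 = 4 completes the 5 across.

1 4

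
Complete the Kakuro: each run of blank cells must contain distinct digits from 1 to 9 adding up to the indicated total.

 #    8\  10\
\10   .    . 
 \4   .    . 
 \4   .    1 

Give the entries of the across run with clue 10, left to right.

4, 6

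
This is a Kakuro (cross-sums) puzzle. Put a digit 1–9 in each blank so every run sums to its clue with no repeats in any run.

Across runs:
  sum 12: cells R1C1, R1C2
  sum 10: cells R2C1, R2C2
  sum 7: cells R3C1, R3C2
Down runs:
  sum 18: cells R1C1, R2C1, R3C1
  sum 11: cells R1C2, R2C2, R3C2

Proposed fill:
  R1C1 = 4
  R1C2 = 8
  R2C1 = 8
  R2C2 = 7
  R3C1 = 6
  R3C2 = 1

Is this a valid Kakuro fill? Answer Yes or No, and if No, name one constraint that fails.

No — the down run R1C2–R3C2 sums to 16, not 11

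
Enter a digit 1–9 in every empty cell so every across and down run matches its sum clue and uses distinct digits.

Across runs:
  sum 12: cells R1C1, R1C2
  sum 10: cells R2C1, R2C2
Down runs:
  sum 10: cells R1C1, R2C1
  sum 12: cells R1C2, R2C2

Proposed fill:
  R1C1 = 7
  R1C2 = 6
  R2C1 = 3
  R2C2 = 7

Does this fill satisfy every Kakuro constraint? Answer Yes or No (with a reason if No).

No — the across run R1C1–R1C2 sums to 13, not 12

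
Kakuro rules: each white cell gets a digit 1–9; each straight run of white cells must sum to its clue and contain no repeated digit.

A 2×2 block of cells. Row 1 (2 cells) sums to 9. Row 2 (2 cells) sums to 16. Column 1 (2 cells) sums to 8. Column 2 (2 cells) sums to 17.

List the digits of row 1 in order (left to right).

16 in 2 cells must be {7,9}; 17 in 2 cells must be {8,9}.
The 9 across and the 17 down share only 8, so (1,2) = 8.
The 16 across and the 8 down share only 7, so (2,1) = 7.
(2,2) = 16 − 7 = 9 completes the 16 across.
(1,1) = 9 − 8 = 1 completes the 9 across.

1 8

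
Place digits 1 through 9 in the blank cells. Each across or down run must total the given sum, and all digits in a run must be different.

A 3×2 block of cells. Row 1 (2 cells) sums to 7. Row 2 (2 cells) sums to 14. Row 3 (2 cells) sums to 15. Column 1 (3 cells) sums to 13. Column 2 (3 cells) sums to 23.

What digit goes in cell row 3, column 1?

7

23 in 3 cells must be {6,8,9}.
The 7 across and the 23 down share only 6, so (1,2) = 6.
(1,1) = 7 − 6 = 1 completes the 7 across.
Nothing is forced directly, so branch on (2,2), whose candidates are 8 or 9. If (2,2) = 8: then (2,1) would have to be in {6} for the 14 across but in {3,4,5,7,8,9} for the 13 down — contradiction. So (2,2) = 9.
(2,1) = 14 − 9 = 5 completes the 14 across.
(3,1) = 13 − 6 = 7 completes the 13 down.
(3,2) = 15 − 7 = 8 completes the 15 across.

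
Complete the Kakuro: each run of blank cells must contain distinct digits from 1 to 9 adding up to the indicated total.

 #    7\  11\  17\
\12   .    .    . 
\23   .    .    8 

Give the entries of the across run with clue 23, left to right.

23 in 3 cells must be {6,8,9}; 17 in 2 cells must be {8,9}.
R1C3 = 17 − 8 = 9 completes the 17 down.
R2C1 = 6: the only remaining digit allowed by both the 23 across and the 7 down.
R2C2 = 23 − 14 = 9 completes the 23 across.
R1C1 = 7 − 6 = 1 completes the 7 down.
R1C2 = 12 − 10 = 2 completes the 12 across.

6 9 8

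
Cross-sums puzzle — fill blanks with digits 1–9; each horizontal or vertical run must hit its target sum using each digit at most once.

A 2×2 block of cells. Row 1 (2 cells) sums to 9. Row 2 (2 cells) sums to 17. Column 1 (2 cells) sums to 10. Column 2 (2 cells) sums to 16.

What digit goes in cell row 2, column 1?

17 in 2 cells must be {8,9}; 16 in 2 cells must be {7,9}.
The 9 across and the 16 down share only 7, so (1,2) = 7.
(2,2) = 16 − 7 = 9 completes the 16 down.
(1,1) = 9 − 7 = 2 completes the 9 across.
(2,1) = 17 − 9 = 8 completes the 17 across.

8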